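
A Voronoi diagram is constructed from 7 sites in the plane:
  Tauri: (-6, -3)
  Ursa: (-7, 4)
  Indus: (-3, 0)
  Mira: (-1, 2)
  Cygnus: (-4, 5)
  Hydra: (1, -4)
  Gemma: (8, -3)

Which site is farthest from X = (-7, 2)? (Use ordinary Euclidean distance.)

Gemma

Compare squared distances (the ordering matches that of the actual distances):
d²(X, Tauri) = (-7−(-6))² + (2−(-3))² = 1 + 25 = 26
d²(X, Ursa) = (-7−(-7))² + (2−4)² = 0 + 4 = 4
d²(X, Indus) = (-7−(-3))² + (2−0)² = 16 + 4 = 20
d²(X, Mira) = (-7−(-1))² + (2−2)² = 36 + 0 = 36
d²(X, Cygnus) = (-7−(-4))² + (2−5)² = 9 + 9 = 18
d²(X, Hydra) = (-7−1)² + (2−(-4))² = 64 + 36 = 100
d²(X, Gemma) = (-7−8)² + (2−(-3))² = 225 + 25 = 250
The largest is to Gemma.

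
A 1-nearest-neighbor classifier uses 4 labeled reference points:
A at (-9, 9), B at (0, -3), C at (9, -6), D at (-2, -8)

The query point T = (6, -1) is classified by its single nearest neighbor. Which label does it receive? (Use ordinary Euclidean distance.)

C

Since √ is increasing, it suffices to compare squared distances:
|TA|² = (6−(-9))² + (-1−9)² = 225 + 100 = 325
|TB|² = (6−0)² + (-1−(-3))² = 36 + 4 = 40
|TC|² = (6−9)² + (-1−(-6))² = 9 + 25 = 34
|TD|² = (6−(-2))² + (-1−(-8))² = 64 + 49 = 113
Minimum is at C.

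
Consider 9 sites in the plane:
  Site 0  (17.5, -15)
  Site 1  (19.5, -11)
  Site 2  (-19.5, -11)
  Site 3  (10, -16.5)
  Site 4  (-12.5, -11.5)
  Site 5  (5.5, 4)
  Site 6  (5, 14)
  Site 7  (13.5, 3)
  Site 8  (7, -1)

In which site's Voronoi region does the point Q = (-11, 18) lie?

Since √ is increasing, it suffices to compare squared distances:
d²(Q, Site 0) = (-11−17.5)² + (18−(-15))² = 812.25 + 1089 = 1901.25
d²(Q, Site 1) = (-11−19.5)² + (18−(-11))² = 930.25 + 841 = 1771.25
d²(Q, Site 2) = (-11−(-19.5))² + (18−(-11))² = 72.25 + 841 = 913.25
d²(Q, Site 3) = (-11−10)² + (18−(-16.5))² = 441 + 1190.25 = 1631.25
d²(Q, Site 4) = (-11−(-12.5))² + (18−(-11.5))² = 2.25 + 870.25 = 872.5
d²(Q, Site 5) = (-11−5.5)² + (18−4)² = 272.25 + 196 = 468.25
d²(Q, Site 6) = (-11−5)² + (18−14)² = 256 + 16 = 272
d²(Q, Site 7) = (-11−13.5)² + (18−3)² = 600.25 + 225 = 825.25
d²(Q, Site 8) = (-11−7)² + (18−(-1))² = 324 + 361 = 685
Minimum is at Site 6.

Site 6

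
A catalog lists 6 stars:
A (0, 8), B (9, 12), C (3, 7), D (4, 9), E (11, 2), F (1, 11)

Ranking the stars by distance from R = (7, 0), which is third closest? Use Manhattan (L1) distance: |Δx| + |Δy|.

D

d(R,A) = |7−0| + |0−8| = 7 + 8 = 15
d(R,B) = |7−9| + |0−12| = 2 + 12 = 14
d(R,C) = |7−3| + |0−7| = 4 + 7 = 11
d(R,D) = |7−4| + |0−9| = 3 + 9 = 12
d(R,E) = |7−11| + |0−2| = 4 + 2 = 6
d(R,F) = |7−1| + |0−11| = 6 + 11 = 17
Sorted ascending: E, C, D, B, … — the third-nearest is D.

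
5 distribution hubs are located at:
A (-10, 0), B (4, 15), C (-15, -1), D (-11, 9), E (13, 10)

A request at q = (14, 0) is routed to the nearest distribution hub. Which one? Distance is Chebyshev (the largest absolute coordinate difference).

d(q,A) = max(24, 0) = 24
d(q,B) = max(10, 15) = 15
d(q,C) = max(29, 1) = 29
d(q,D) = max(25, 9) = 25
d(q,E) = max(1, 10) = 10
E is nearest.

E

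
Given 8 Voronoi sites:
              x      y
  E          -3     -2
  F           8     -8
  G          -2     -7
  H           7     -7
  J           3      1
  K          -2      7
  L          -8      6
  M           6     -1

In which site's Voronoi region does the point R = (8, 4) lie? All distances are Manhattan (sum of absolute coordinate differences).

d(R,E) = 11 + 6 = 17
d(R,F) = 0 + 12 = 12
d(R,G) = 10 + 11 = 21
d(R,H) = 1 + 11 = 12
d(R,J) = 5 + 3 = 8
d(R,K) = 10 + 3 = 13
d(R,L) = 16 + 2 = 18
d(R,M) = 2 + 5 = 7
Minimum is at M.

M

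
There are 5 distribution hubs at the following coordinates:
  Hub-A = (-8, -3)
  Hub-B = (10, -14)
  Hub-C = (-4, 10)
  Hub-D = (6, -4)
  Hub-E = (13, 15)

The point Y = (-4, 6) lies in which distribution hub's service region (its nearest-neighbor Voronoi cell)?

Compare squared distances (the ordering matches that of the actual distances):
d²(Y, Hub-A) = (-4−(-8))² + (6−(-3))² = 16 + 81 = 97
d²(Y, Hub-B) = (-4−10)² + (6−(-14))² = 196 + 400 = 596
d²(Y, Hub-C) = (-4−(-4))² + (6−10)² = 0 + 16 = 16
d²(Y, Hub-D) = (-4−6)² + (6−(-4))² = 100 + 100 = 200
d²(Y, Hub-E) = (-4−13)² + (6−15)² = 289 + 81 = 370
Hub-C is nearest.

Hub-C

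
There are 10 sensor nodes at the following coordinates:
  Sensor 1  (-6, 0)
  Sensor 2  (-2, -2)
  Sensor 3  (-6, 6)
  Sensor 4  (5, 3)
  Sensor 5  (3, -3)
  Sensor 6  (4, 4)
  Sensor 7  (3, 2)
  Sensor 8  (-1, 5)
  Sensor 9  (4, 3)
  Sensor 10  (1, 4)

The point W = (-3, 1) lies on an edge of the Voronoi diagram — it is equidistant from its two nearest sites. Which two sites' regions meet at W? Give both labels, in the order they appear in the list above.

Squared distances from W to each site:
d²(W, Sensor 1) = (-3−(-6))² + (1−0)² = 9 + 1 = 10
d²(W, Sensor 2) = (-3−(-2))² + (1−(-2))² = 1 + 9 = 10
d²(W, Sensor 3) = (-3−(-6))² + (1−6)² = 9 + 25 = 34
d²(W, Sensor 4) = (-3−5)² + (1−3)² = 64 + 4 = 68
d²(W, Sensor 5) = (-3−3)² + (1−(-3))² = 36 + 16 = 52
d²(W, Sensor 6) = (-3−4)² + (1−4)² = 49 + 9 = 58
d²(W, Sensor 7) = (-3−3)² + (1−2)² = 36 + 1 = 37
d²(W, Sensor 8) = (-3−(-1))² + (1−5)² = 4 + 16 = 20
d²(W, Sensor 9) = (-3−4)² + (1−3)² = 49 + 4 = 53
d²(W, Sensor 10) = (-3−1)² + (1−4)² = 16 + 9 = 25
W is equidistant from Sensor 1 and Sensor 2 (both at squared distance 10), and every other site is strictly farther — so W lies on the Sensor 1–Sensor 2 Voronoi edge.

Sensor 1 and Sensor 2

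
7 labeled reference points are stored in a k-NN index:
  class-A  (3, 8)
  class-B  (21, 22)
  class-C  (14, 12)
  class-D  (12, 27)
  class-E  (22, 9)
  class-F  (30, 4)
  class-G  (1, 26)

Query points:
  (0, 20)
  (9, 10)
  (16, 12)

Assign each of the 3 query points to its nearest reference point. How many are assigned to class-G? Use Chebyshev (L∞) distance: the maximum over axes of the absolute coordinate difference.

1

(0, 20) — d to each: class-A:12, class-B:21, class-C:14, class-D:12, class-E:22, class-F:30, class-G:6 → nearest is class-G
(9, 10) — d to each: class-A:6, class-B:12, class-C:5, class-D:17, class-E:13, class-F:21, class-G:16 → nearest is class-C
(16, 12) — d to each: class-A:13, class-B:10, class-C:2, class-D:15, class-E:6, class-F:14, class-G:15 → nearest is class-C
1 of the 3 points has class-G as nearest.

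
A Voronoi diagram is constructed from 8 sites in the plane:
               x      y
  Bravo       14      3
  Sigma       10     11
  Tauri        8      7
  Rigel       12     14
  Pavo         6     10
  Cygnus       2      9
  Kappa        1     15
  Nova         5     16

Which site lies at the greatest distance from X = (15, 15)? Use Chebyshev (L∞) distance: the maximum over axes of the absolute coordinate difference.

d(X, Bravo) = max(1, 12) = 12
d(X, Sigma) = max(5, 4) = 5
d(X, Tauri) = max(7, 8) = 8
d(X, Rigel) = max(3, 1) = 3
d(X, Pavo) = max(9, 5) = 9
d(X, Cygnus) = max(13, 6) = 13
d(X, Kappa) = max(14, 0) = 14
d(X, Nova) = max(10, 1) = 10
The largest is to Kappa.

Kappa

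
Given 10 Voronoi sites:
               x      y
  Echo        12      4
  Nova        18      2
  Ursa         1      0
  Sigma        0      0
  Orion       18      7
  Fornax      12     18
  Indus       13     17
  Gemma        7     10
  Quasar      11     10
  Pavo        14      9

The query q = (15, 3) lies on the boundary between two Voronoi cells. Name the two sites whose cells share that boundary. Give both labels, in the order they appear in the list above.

Squared distances from q to each site:
d²(q, Echo) = (15−12)² + (3−4)² = 9 + 1 = 10
d²(q, Nova) = (15−18)² + (3−2)² = 9 + 1 = 10
d²(q, Ursa) = (15−1)² + (3−0)² = 196 + 9 = 205
d²(q, Sigma) = (15−0)² + (3−0)² = 225 + 9 = 234
d²(q, Orion) = (15−18)² + (3−7)² = 9 + 16 = 25
d²(q, Fornax) = (15−12)² + (3−18)² = 9 + 225 = 234
d²(q, Indus) = (15−13)² + (3−17)² = 4 + 196 = 200
d²(q, Gemma) = (15−7)² + (3−10)² = 64 + 49 = 113
d²(q, Quasar) = (15−11)² + (3−10)² = 16 + 49 = 65
d²(q, Pavo) = (15−14)² + (3−9)² = 1 + 36 = 37
q is equidistant from Echo and Nova (both at squared distance 10), and every other site is strictly farther — so q lies on the Echo–Nova Voronoi edge.

Echo and Nova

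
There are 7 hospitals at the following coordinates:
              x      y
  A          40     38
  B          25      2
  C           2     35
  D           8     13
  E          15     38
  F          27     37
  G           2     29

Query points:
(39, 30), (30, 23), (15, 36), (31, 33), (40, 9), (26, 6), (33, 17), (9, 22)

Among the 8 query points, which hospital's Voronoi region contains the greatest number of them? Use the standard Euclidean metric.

B

(39, 30) — d² to each: A:65, B:980, C:1394, D:1250, E:640, F:193, G:1370 → nearest is A
(30, 23) — d² to each: A:325, B:466, C:928, D:584, E:450, F:205, G:820 → nearest is F
(15, 36) — d² to each: A:629, B:1256, C:170, D:578, E:4, F:145, G:218 → nearest is E
(31, 33) — d² to each: A:106, B:997, C:845, D:929, E:281, F:32, G:857 → nearest is F
(40, 9) — d² to each: A:841, B:274, C:2120, D:1040, E:1466, F:953, G:1844 → nearest is B
(26, 6) — d² to each: A:1220, B:17, C:1417, D:373, E:1145, F:962, G:1105 → nearest is B
(33, 17) — d² to each: A:490, B:289, C:1285, D:641, E:765, F:436, G:1105 → nearest is B
(9, 22) — d² to each: A:1217, B:656, C:218, D:82, E:292, F:549, G:98 → nearest is D
Tally — A:1, B:3, D:1, E:1, F:2. B captures the most (3).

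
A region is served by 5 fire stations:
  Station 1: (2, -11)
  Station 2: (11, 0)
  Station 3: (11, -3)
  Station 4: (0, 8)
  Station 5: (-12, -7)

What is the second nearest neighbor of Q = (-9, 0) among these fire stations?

Station 4

Squared Euclidean distances:
d²(Q, Station 1) = 121 + 121 = 242
d²(Q, Station 2) = 400 + 0 = 400
d²(Q, Station 3) = 400 + 9 = 409
d²(Q, Station 4) = 81 + 64 = 145
d²(Q, Station 5) = 9 + 49 = 58
Sorted ascending: Station 5, Station 4, Station 1, … — the second-nearest is Station 4.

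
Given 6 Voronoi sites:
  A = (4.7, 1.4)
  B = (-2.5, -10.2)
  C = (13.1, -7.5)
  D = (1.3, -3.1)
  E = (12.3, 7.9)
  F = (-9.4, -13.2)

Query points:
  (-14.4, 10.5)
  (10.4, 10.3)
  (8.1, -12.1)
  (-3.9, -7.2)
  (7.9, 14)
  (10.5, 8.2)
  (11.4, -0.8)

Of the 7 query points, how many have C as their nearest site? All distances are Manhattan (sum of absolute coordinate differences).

2

(-14.4, 10.5) — d to each: A:28.2, B:32.6, C:45.5, D:29.3, E:29.3, F:28.7 → nearest is A
(10.4, 10.3) — d to each: A:14.6, B:33.4, C:20.5, D:22.5, E:4.3, F:43.3 → nearest is E
(8.1, -12.1) — d to each: A:16.9, B:12.5, C:9.6, D:15.8, E:24.2, F:18.6 → nearest is C
(-3.9, -7.2) — d to each: A:17.2, B:4.4, C:17.3, D:9.3, E:31.3, F:11.5 → nearest is B
(7.9, 14) — d to each: A:15.8, B:34.6, C:26.7, D:23.7, E:10.5, F:44.5 → nearest is E
(10.5, 8.2) — d to each: A:12.6, B:31.4, C:18.3, D:20.5, E:2.1, F:41.3 → nearest is E
(11.4, -0.8) — d to each: A:8.9, B:23.3, C:8.4, D:12.4, E:9.6, F:33.2 → nearest is C
2 of the 7 points have C as nearest.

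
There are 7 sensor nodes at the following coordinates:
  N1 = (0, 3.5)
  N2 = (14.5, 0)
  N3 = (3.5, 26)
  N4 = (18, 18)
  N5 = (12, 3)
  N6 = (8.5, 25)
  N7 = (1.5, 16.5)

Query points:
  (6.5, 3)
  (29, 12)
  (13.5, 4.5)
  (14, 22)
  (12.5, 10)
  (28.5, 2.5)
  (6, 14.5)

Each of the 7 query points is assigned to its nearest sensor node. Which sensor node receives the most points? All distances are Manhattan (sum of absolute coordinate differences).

N5

(6.5, 3) — d to each: N1:7, N2:11, N3:26, N4:26.5, N5:5.5, N6:24, N7:18.5 → nearest is N5
(29, 12) — d to each: N1:37.5, N2:26.5, N3:39.5, N4:17, N5:26, N6:33.5, N7:32 → nearest is N4
(13.5, 4.5) — d to each: N1:14.5, N2:5.5, N3:31.5, N4:18, N5:3, N6:25.5, N7:24 → nearest is N5
(14, 22) — d to each: N1:32.5, N2:22.5, N3:14.5, N4:8, N5:21, N6:8.5, N7:18 → nearest is N4
(12.5, 10) — d to each: N1:19, N2:12, N3:25, N4:13.5, N5:7.5, N6:19, N7:17.5 → nearest is N5
(28.5, 2.5) — d to each: N1:29.5, N2:16.5, N3:48.5, N4:26, N5:17, N6:42.5, N7:41 → nearest is N2
(6, 14.5) — d to each: N1:17, N2:23, N3:14, N4:15.5, N5:17.5, N6:13, N7:6.5 → nearest is N7
Tally — N2:1, N4:2, N5:3, N7:1. N5 captures the most (3).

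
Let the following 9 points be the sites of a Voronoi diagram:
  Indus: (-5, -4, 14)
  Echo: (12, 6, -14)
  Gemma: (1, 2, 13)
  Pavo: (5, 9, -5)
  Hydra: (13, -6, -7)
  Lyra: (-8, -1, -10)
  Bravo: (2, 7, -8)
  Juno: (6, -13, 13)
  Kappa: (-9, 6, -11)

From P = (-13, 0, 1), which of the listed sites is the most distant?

Squared Euclidean distances:
d²(P, Indus) = 64 + 16 + 169 = 249
d²(P, Echo) = 625 + 36 + 225 = 886
d²(P, Gemma) = 196 + 4 + 144 = 344
d²(P, Pavo) = 324 + 81 + 36 = 441
d²(P, Hydra) = 676 + 36 + 64 = 776
d²(P, Lyra) = 25 + 1 + 121 = 147
d²(P, Bravo) = 225 + 49 + 81 = 355
d²(P, Juno) = 361 + 169 + 144 = 674
d²(P, Kappa) = 16 + 36 + 144 = 196
The largest is to Echo.

Echo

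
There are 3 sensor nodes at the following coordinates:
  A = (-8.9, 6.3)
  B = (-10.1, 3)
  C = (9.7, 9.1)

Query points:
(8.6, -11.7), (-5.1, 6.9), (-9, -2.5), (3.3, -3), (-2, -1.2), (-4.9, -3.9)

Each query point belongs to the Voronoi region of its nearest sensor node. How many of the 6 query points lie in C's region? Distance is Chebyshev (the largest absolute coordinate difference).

(8.6, -11.7) — d to each: A:18, B:18.7, C:20.8 → nearest is A
(-5.1, 6.9) — d to each: A:3.8, B:5, C:14.8 → nearest is A
(-9, -2.5) — d to each: A:8.8, B:5.5, C:18.7 → nearest is B
(3.3, -3) — d to each: A:12.2, B:13.4, C:12.1 → nearest is C
(-2, -1.2) — d to each: A:7.5, B:8.1, C:11.7 → nearest is A
(-4.9, -3.9) — d to each: A:10.2, B:6.9, C:14.6 → nearest is B
1 of the 6 points has C as nearest.

1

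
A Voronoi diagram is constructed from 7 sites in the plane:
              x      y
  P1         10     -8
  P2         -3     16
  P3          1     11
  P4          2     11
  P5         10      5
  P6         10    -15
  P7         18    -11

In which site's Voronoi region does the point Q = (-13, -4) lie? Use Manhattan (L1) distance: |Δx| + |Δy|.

d(Q,P1) = 23 + 4 = 27
d(Q,P2) = 10 + 20 = 30
d(Q,P3) = 14 + 15 = 29
d(Q,P4) = 15 + 15 = 30
d(Q,P5) = 23 + 9 = 32
d(Q,P6) = 23 + 11 = 34
d(Q,P7) = 31 + 7 = 38
P1 is nearest.

P1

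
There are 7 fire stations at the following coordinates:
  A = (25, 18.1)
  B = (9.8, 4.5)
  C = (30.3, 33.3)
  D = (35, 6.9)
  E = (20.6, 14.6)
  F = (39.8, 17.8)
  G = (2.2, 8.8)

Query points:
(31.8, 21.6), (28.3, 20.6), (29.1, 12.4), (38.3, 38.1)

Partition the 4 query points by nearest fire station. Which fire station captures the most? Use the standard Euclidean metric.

(31.8, 21.6) — d² to each: A:58.49, B:776.41, C:139.14, D:226.33, E:174.44, F:78.44, G:1040 → nearest is A
(28.3, 20.6) — d² to each: A:17.14, B:601.46, C:165.29, D:232.58, E:95.29, F:140.09, G:820.45 → nearest is A
(29.1, 12.4) — d² to each: A:49.3, B:434.9, C:438.25, D:65.06, E:77.09, F:143.65, G:736.57 → nearest is A
(38.3, 38.1) — d² to each: A:576.89, B:1941.21, C:87.04, D:984.33, E:865.54, F:414.34, G:2161.7 → nearest is C
Tally — A:3, C:1. A captures the most (3).

A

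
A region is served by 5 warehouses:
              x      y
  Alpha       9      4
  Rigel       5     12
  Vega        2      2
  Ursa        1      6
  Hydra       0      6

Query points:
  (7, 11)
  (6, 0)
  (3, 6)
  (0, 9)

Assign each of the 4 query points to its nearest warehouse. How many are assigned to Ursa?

1

(7, 11) — d² to each: Alpha:53, Rigel:5, Vega:106, Ursa:61, Hydra:74 → nearest is Rigel
(6, 0) — d² to each: Alpha:25, Rigel:145, Vega:20, Ursa:61, Hydra:72 → nearest is Vega
(3, 6) — d² to each: Alpha:40, Rigel:40, Vega:17, Ursa:4, Hydra:9 → nearest is Ursa
(0, 9) — d² to each: Alpha:106, Rigel:34, Vega:53, Ursa:10, Hydra:9 → nearest is Hydra
1 of the 4 points has Ursa as nearest.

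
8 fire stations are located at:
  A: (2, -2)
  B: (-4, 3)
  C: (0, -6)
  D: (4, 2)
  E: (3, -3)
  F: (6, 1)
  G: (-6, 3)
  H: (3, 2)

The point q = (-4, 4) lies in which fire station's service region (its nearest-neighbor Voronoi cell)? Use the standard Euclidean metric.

Since √ is increasing, it suffices to compare squared distances:
|qA|² = 36 + 36 = 72
|qB|² = 0 + 1 = 1
|qC|² = 16 + 100 = 116
|qD|² = 64 + 4 = 68
|qE|² = 49 + 49 = 98
|qF|² = 100 + 9 = 109
|qG|² = 4 + 1 = 5
|qH|² = 49 + 4 = 53
Minimum is at B.

B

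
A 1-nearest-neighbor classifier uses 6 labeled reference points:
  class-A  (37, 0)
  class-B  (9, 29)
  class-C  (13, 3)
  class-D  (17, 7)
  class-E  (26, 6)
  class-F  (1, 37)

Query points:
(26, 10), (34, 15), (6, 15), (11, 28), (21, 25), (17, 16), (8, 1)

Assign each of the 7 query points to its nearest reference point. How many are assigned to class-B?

2

(26, 10) — d² to each: class-A:221, class-B:650, class-C:218, class-D:90, class-E:16, class-F:1354 → nearest is class-E
(34, 15) — d² to each: class-A:234, class-B:821, class-C:585, class-D:353, class-E:145, class-F:1573 → nearest is class-E
(6, 15) — d² to each: class-A:1186, class-B:205, class-C:193, class-D:185, class-E:481, class-F:509 → nearest is class-D
(11, 28) — d² to each: class-A:1460, class-B:5, class-C:629, class-D:477, class-E:709, class-F:181 → nearest is class-B
(21, 25) — d² to each: class-A:881, class-B:160, class-C:548, class-D:340, class-E:386, class-F:544 → nearest is class-B
(17, 16) — d² to each: class-A:656, class-B:233, class-C:185, class-D:81, class-E:181, class-F:697 → nearest is class-D
(8, 1) — d² to each: class-A:842, class-B:785, class-C:29, class-D:117, class-E:349, class-F:1345 → nearest is class-C
2 of the 7 points have class-B as nearest.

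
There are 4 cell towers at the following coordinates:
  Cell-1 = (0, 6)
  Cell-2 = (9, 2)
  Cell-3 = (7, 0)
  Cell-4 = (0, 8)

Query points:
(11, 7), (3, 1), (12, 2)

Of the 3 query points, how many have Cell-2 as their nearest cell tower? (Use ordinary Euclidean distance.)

2

(11, 7) — d² to each: Cell-1:122, Cell-2:29, Cell-3:65, Cell-4:122 → nearest is Cell-2
(3, 1) — d² to each: Cell-1:34, Cell-2:37, Cell-3:17, Cell-4:58 → nearest is Cell-3
(12, 2) — d² to each: Cell-1:160, Cell-2:9, Cell-3:29, Cell-4:180 → nearest is Cell-2
2 of the 3 points have Cell-2 as nearest.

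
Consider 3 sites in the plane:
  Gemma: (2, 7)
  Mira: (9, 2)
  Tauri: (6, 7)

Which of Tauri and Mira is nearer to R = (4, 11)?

Tauri

Compare squared distances:
d²(R, Tauri) = (4−6)² + (11−7)² = 4 + 16 = 20
d²(R, Mira) = (4−9)² + (11−2)² = 25 + 81 = 106
20 < 106, so Tauri is closer.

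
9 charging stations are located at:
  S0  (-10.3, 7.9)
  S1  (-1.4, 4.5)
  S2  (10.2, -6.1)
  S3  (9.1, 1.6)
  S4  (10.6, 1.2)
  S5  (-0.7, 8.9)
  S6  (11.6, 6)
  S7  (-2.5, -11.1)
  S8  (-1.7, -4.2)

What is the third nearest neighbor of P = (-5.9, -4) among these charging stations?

Since √ is increasing, it suffices to compare squared distances:
|PS0|² = (-5.9−(-10.3))² + (-4−7.9)² = 19.36 + 141.61 = 160.97
|PS1|² = (-5.9−(-1.4))² + (-4−4.5)² = 20.25 + 72.25 = 92.5
|PS2|² = (-5.9−10.2)² + (-4−(-6.1))² = 259.21 + 4.41 = 263.62
|PS3|² = (-5.9−9.1)² + (-4−1.6)² = 225 + 31.36 = 256.36
|PS4|² = (-5.9−10.6)² + (-4−1.2)² = 272.25 + 27.04 = 299.29
|PS5|² = (-5.9−(-0.7))² + (-4−8.9)² = 27.04 + 166.41 = 193.45
|PS6|² = (-5.9−11.6)² + (-4−6)² = 306.25 + 100 = 406.25
|PS7|² = (-5.9−(-2.5))² + (-4−(-11.1))² = 11.56 + 50.41 = 61.97
|PS8|² = (-5.9−(-1.7))² + (-4−(-4.2))² = 17.64 + 0.04 = 17.68
Sorted ascending: S8, S7, S1, S0, … — the third-nearest is S1.

S1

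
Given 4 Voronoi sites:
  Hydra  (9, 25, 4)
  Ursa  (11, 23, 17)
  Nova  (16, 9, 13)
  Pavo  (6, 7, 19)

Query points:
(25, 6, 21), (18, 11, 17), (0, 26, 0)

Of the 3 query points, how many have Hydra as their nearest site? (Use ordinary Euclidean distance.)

(25, 6, 21) — d² to each: Hydra:906, Ursa:501, Nova:154, Pavo:366 → nearest is Nova
(18, 11, 17) — d² to each: Hydra:446, Ursa:193, Nova:24, Pavo:164 → nearest is Nova
(0, 26, 0) — d² to each: Hydra:98, Ursa:419, Nova:714, Pavo:758 → nearest is Hydra
1 of the 3 points has Hydra as nearest.

1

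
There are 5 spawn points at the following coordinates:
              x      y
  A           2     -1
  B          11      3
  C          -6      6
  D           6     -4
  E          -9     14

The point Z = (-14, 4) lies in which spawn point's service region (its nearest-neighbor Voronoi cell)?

C

Since √ is increasing, it suffices to compare squared distances:
|ZA|² = (-14−2)² + (4−(-1))² = 256 + 25 = 281
|ZB|² = (-14−11)² + (4−3)² = 625 + 1 = 626
|ZC|² = (-14−(-6))² + (4−6)² = 64 + 4 = 68
|ZD|² = (-14−6)² + (4−(-4))² = 400 + 64 = 464
|ZE|² = (-14−(-9))² + (4−14)² = 25 + 100 = 125
The smallest is to C, so Z lies in the Voronoi region of C.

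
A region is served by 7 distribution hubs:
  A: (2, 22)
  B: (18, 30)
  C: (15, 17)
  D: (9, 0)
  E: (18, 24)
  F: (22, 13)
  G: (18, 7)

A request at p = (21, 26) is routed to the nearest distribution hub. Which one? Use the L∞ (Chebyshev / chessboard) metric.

d(p,A) = max(19, 4) = 19
d(p,B) = max(3, 4) = 4
d(p,C) = max(6, 9) = 9
d(p,D) = max(12, 26) = 26
d(p,E) = max(3, 2) = 3
d(p,F) = max(1, 13) = 13
d(p,G) = max(3, 19) = 19
E is nearest.

E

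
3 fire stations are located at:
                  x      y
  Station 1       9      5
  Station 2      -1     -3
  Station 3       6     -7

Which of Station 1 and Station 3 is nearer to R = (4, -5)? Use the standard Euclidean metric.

Compare squared distances:
d²(R, Station 1) = (4−9)² + (-5−5)² = 25 + 100 = 125
d²(R, Station 3) = (4−6)² + (-5−(-7))² = 4 + 4 = 8
125 > 8, so Station 3 is closer.

Station 3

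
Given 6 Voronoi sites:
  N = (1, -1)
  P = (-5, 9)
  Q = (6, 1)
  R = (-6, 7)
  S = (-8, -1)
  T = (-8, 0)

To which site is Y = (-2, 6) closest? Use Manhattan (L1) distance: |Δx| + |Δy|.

d(Y,N) = |-2−1| + |6−(-1)| = 3 + 7 = 10
d(Y,P) = |-2−(-5)| + |6−9| = 3 + 3 = 6
d(Y,Q) = |-2−6| + |6−1| = 8 + 5 = 13
d(Y,R) = |-2−(-6)| + |6−7| = 4 + 1 = 5
d(Y,S) = |-2−(-8)| + |6−(-1)| = 6 + 7 = 13
d(Y,T) = |-2−(-8)| + |6−0| = 6 + 6 = 12
Minimum is at R.

R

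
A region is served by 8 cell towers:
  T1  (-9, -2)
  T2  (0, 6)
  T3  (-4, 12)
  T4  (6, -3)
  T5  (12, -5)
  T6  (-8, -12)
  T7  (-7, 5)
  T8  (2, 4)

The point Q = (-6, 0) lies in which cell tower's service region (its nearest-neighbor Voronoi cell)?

T1

Compare squared distances (the ordering matches that of the actual distances):
|QT1|² = (-6−(-9))² + (0−(-2))² = 9 + 4 = 13
|QT2|² = (-6−0)² + (0−6)² = 36 + 36 = 72
|QT3|² = (-6−(-4))² + (0−12)² = 4 + 144 = 148
|QT4|² = (-6−6)² + (0−(-3))² = 144 + 9 = 153
|QT5|² = (-6−12)² + (0−(-5))² = 324 + 25 = 349
|QT6|² = (-6−(-8))² + (0−(-12))² = 4 + 144 = 148
|QT7|² = (-6−(-7))² + (0−5)² = 1 + 25 = 26
|QT8|² = (-6−2)² + (0−4)² = 64 + 16 = 80
The smallest is to T1, so Q lies in the Voronoi region of T1.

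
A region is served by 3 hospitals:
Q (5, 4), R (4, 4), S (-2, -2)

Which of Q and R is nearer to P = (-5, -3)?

Compare squared distances:
|PQ|² = (-5−5)² + (-3−4)² = 100 + 49 = 149
|PR|² = (-5−4)² + (-3−4)² = 81 + 49 = 130
149 > 130, so R is closer.

R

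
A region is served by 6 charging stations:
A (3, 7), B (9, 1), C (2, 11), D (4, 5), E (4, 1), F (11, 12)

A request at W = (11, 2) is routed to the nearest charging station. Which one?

Squared Euclidean distances:
|WA|² = (11−3)² + (2−7)² = 64 + 25 = 89
|WB|² = (11−9)² + (2−1)² = 4 + 1 = 5
|WC|² = (11−2)² + (2−11)² = 81 + 81 = 162
|WD|² = (11−4)² + (2−5)² = 49 + 9 = 58
|WE|² = (11−4)² + (2−1)² = 49 + 1 = 50
|WF|² = (11−11)² + (2−12)² = 0 + 100 = 100
The smallest is to B, so W lies in the Voronoi region of B.

B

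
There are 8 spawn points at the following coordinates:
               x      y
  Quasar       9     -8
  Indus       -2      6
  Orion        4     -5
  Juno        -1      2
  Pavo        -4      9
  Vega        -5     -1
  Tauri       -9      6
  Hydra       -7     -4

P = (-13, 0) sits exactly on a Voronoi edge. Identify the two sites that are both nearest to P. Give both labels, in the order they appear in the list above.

Tauri and Hydra

Squared distances from P to each site:
d²(P, Quasar) = (-13−9)² + (0−(-8))² = 484 + 64 = 548
d²(P, Indus) = (-13−(-2))² + (0−6)² = 121 + 36 = 157
d²(P, Orion) = (-13−4)² + (0−(-5))² = 289 + 25 = 314
d²(P, Juno) = (-13−(-1))² + (0−2)² = 144 + 4 = 148
d²(P, Pavo) = (-13−(-4))² + (0−9)² = 81 + 81 = 162
d²(P, Vega) = (-13−(-5))² + (0−(-1))² = 64 + 1 = 65
d²(P, Tauri) = (-13−(-9))² + (0−6)² = 16 + 36 = 52
d²(P, Hydra) = (-13−(-7))² + (0−(-4))² = 36 + 16 = 52
P is equidistant from Tauri and Hydra (both at squared distance 52), and every other site is strictly farther — so P lies on the Tauri–Hydra Voronoi edge.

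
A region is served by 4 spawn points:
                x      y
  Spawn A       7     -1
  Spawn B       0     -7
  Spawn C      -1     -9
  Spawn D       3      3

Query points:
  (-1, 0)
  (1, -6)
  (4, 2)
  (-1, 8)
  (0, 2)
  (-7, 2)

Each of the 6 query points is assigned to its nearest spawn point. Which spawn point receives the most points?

Spawn D

(-1, 0) — d² to each: Spawn A:65, Spawn B:50, Spawn C:81, Spawn D:25 → nearest is Spawn D
(1, -6) — d² to each: Spawn A:61, Spawn B:2, Spawn C:13, Spawn D:85 → nearest is Spawn B
(4, 2) — d² to each: Spawn A:18, Spawn B:97, Spawn C:146, Spawn D:2 → nearest is Spawn D
(-1, 8) — d² to each: Spawn A:145, Spawn B:226, Spawn C:289, Spawn D:41 → nearest is Spawn D
(0, 2) — d² to each: Spawn A:58, Spawn B:81, Spawn C:122, Spawn D:10 → nearest is Spawn D
(-7, 2) — d² to each: Spawn A:205, Spawn B:130, Spawn C:157, Spawn D:101 → nearest is Spawn D
Tally — Spawn B:1, Spawn D:5. Spawn D captures the most (5).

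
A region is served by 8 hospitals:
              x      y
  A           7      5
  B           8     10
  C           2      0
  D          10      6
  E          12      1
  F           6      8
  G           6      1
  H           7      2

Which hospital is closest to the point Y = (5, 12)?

B

Squared Euclidean distances:
|YA|² = 4 + 49 = 53
|YB|² = 9 + 4 = 13
|YC|² = 9 + 144 = 153
|YD|² = 25 + 36 = 61
|YE|² = 49 + 121 = 170
|YF|² = 1 + 16 = 17
|YG|² = 1 + 121 = 122
|YH|² = 4 + 100 = 104
Minimum is at B.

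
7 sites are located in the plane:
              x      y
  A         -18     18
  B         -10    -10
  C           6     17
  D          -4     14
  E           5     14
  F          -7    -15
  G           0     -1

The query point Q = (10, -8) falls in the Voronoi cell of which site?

G

Squared Euclidean distances:
|QA|² = (10−(-18))² + (-8−18)² = 784 + 676 = 1460
|QB|² = (10−(-10))² + (-8−(-10))² = 400 + 4 = 404
|QC|² = (10−6)² + (-8−17)² = 16 + 625 = 641
|QD|² = (10−(-4))² + (-8−14)² = 196 + 484 = 680
|QE|² = (10−5)² + (-8−14)² = 25 + 484 = 509
|QF|² = (10−(-7))² + (-8−(-15))² = 289 + 49 = 338
|QG|² = (10−0)² + (-8−(-1))² = 100 + 49 = 149
G is nearest.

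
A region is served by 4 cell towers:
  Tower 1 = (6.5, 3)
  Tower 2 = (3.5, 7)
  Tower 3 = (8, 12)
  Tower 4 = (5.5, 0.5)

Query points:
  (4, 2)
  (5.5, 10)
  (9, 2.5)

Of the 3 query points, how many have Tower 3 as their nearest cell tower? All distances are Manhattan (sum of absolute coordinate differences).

1

(4, 2) — d to each: Tower 1:3.5, Tower 2:5.5, Tower 3:14, Tower 4:3 → nearest is Tower 4
(5.5, 10) — d to each: Tower 1:8, Tower 2:5, Tower 3:4.5, Tower 4:9.5 → nearest is Tower 3
(9, 2.5) — d to each: Tower 1:3, Tower 2:10, Tower 3:10.5, Tower 4:5.5 → nearest is Tower 1
1 of the 3 points has Tower 3 as nearest.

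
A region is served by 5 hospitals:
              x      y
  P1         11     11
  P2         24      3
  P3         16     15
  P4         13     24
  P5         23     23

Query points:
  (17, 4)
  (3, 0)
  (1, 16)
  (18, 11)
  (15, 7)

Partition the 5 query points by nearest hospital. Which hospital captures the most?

P1

(17, 4) — d² to each: P1:85, P2:50, P3:122, P4:416, P5:397 → nearest is P2
(3, 0) — d² to each: P1:185, P2:450, P3:394, P4:676, P5:929 → nearest is P1
(1, 16) — d² to each: P1:125, P2:698, P3:226, P4:208, P5:533 → nearest is P1
(18, 11) — d² to each: P1:49, P2:100, P3:20, P4:194, P5:169 → nearest is P3
(15, 7) — d² to each: P1:32, P2:97, P3:65, P4:293, P5:320 → nearest is P1
Tally — P1:3, P2:1, P3:1. P1 captures the most (3).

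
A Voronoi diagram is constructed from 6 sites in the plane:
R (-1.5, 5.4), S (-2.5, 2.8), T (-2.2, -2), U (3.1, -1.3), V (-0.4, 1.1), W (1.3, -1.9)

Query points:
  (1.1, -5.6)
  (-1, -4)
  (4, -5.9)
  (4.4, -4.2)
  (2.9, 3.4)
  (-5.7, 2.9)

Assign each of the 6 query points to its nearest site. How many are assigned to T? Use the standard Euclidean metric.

(1.1, -5.6) — d² to each: R:127.76, S:83.52, T:23.85, U:22.49, V:47.14, W:13.73 → nearest is W
(-1, -4) — d² to each: R:88.61, S:48.49, T:5.44, U:24.1, V:26.37, W:9.7 → nearest is T
(4, -5.9) — d² to each: R:157.94, S:117.94, T:53.65, U:21.97, V:68.36, W:23.29 → nearest is U
(4.4, -4.2) — d² to each: R:126.97, S:96.61, T:48.4, U:10.1, V:51.13, W:14.9 → nearest is U
(2.9, 3.4) — d² to each: R:23.36, S:29.52, T:55.17, U:22.13, V:16.18, W:30.65 → nearest is V
(-5.7, 2.9) — d² to each: R:23.89, S:10.25, T:36.26, U:95.08, V:31.33, W:72.04 → nearest is S
1 of the 6 points has T as nearest.

1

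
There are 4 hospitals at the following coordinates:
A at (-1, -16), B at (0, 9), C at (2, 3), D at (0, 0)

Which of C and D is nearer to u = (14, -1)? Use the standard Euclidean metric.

C

Compare squared distances:
|uC|² = (14−2)² + (-1−3)² = 144 + 16 = 160
|uD|² = (14−0)² + (-1−0)² = 196 + 1 = 197
160 < 197, so C is closer.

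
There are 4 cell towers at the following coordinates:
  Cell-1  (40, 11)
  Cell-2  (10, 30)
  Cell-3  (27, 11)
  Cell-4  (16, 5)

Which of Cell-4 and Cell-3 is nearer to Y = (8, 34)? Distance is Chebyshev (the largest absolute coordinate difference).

Cell-3

d(Y, Cell-4) = max(8, 29) = 29
d(Y, Cell-3) = max(19, 23) = 23
29 > 23, so Cell-3 is closer.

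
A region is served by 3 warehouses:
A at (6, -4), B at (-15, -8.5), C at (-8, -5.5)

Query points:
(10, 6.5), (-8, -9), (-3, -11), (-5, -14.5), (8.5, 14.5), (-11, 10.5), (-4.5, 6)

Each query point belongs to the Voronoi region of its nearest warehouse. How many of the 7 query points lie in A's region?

(10, 6.5) — d² to each: A:126.25, B:850, C:468 → nearest is A
(-8, -9) — d² to each: A:221, B:49.25, C:12.25 → nearest is C
(-3, -11) — d² to each: A:130, B:150.25, C:55.25 → nearest is C
(-5, -14.5) — d² to each: A:231.25, B:136, C:90 → nearest is C
(8.5, 14.5) — d² to each: A:348.5, B:1081.25, C:672.25 → nearest is A
(-11, 10.5) — d² to each: A:499.25, B:377, C:265 → nearest is C
(-4.5, 6) — d² to each: A:210.25, B:320.5, C:144.5 → nearest is C
2 of the 7 points have A as nearest.

2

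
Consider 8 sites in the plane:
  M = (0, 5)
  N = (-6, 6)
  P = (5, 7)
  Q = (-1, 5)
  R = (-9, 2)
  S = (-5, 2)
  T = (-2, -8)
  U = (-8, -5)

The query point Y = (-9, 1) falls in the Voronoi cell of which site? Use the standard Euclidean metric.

Squared Euclidean distances:
|YM|² = (-9−0)² + (1−5)² = 81 + 16 = 97
|YN|² = (-9−(-6))² + (1−6)² = 9 + 25 = 34
|YP|² = (-9−5)² + (1−7)² = 196 + 36 = 232
|YQ|² = (-9−(-1))² + (1−5)² = 64 + 16 = 80
|YR|² = (-9−(-9))² + (1−2)² = 0 + 1 = 1
|YS|² = (-9−(-5))² + (1−2)² = 16 + 1 = 17
|YT|² = (-9−(-2))² + (1−(-8))² = 49 + 81 = 130
|YU|² = (-9−(-8))² + (1−(-5))² = 1 + 36 = 37
Minimum is at R.

R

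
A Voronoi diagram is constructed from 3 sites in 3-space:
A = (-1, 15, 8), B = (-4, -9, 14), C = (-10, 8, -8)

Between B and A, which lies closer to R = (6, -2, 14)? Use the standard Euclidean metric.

Compare squared distances:
|RB|² = (6−(-4))² + (-2−(-9))² + (14−14)² = 100 + 49 + 0 = 149
|RA|² = (6−(-1))² + (-2−15)² + (14−8)² = 49 + 289 + 36 = 374
149 < 374, so B is closer.

B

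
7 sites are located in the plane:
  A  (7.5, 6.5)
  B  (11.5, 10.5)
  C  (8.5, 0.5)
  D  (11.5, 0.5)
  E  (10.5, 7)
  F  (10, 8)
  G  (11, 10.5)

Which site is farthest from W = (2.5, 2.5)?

B

Squared Euclidean distances:
|WA|² = (2.5−7.5)² + (2.5−6.5)² = 25 + 16 = 41
|WB|² = (2.5−11.5)² + (2.5−10.5)² = 81 + 64 = 145
|WC|² = (2.5−8.5)² + (2.5−0.5)² = 36 + 4 = 40
|WD|² = (2.5−11.5)² + (2.5−0.5)² = 81 + 4 = 85
|WE|² = (2.5−10.5)² + (2.5−7)² = 64 + 20.25 = 84.25
|WF|² = (2.5−10)² + (2.5−8)² = 56.25 + 30.25 = 86.5
|WG|² = (2.5−11)² + (2.5−10.5)² = 72.25 + 64 = 136.25
The largest is to B.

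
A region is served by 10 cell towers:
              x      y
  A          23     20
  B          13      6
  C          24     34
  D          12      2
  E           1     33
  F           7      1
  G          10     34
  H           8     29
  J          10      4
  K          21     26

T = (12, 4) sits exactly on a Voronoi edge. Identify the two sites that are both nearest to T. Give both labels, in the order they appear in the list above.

Squared distances from T to each site:
|TA|² = (12−23)² + (4−20)² = 121 + 256 = 377
|TB|² = (12−13)² + (4−6)² = 1 + 4 = 5
|TC|² = (12−24)² + (4−34)² = 144 + 900 = 1044
|TD|² = (12−12)² + (4−2)² = 0 + 4 = 4
|TE|² = (12−1)² + (4−33)² = 121 + 841 = 962
|TF|² = (12−7)² + (4−1)² = 25 + 9 = 34
|TG|² = (12−10)² + (4−34)² = 4 + 900 = 904
|TH|² = (12−8)² + (4−29)² = 16 + 625 = 641
|TJ|² = (12−10)² + (4−4)² = 4 + 0 = 4
|TK|² = (12−21)² + (4−26)² = 81 + 484 = 565
T is equidistant from D and J (both at squared distance 4), and every other site is strictly farther — so T lies on the D–J Voronoi edge.

D and J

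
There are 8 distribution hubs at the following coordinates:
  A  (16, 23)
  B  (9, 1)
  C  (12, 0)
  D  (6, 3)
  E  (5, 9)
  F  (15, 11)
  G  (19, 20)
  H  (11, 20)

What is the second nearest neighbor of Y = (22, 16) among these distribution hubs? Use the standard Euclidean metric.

Since √ is increasing, it suffices to compare squared distances:
|YA|² = (22−16)² + (16−23)² = 36 + 49 = 85
|YB|² = (22−9)² + (16−1)² = 169 + 225 = 394
|YC|² = (22−12)² + (16−0)² = 100 + 256 = 356
|YD|² = (22−6)² + (16−3)² = 256 + 169 = 425
|YE|² = (22−5)² + (16−9)² = 289 + 49 = 338
|YF|² = (22−15)² + (16−11)² = 49 + 25 = 74
|YG|² = (22−19)² + (16−20)² = 9 + 16 = 25
|YH|² = (22−11)² + (16−20)² = 121 + 16 = 137
Sorted ascending: G, F, A, … — the second-nearest is F.

F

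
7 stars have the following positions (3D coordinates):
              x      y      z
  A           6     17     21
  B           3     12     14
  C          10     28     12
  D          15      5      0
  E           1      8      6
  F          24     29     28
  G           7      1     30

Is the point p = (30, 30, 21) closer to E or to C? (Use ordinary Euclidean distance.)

C

Compare squared distances:
|pE|² = (30−1)² + (30−8)² + (21−6)² = 841 + 484 + 225 = 1550
|pC|² = (30−10)² + (30−28)² + (21−12)² = 400 + 4 + 81 = 485
1550 > 485, so C is closer.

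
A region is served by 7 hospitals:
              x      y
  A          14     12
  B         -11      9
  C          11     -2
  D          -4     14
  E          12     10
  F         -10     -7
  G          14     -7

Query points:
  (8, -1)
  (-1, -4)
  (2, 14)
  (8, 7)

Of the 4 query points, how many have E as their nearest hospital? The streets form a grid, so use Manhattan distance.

1

(8, -1) — d to each: A:19, B:29, C:4, D:27, E:15, F:24, G:12 → nearest is C
(-1, -4) — d to each: A:31, B:23, C:14, D:21, E:27, F:12, G:18 → nearest is F
(2, 14) — d to each: A:14, B:18, C:25, D:6, E:14, F:33, G:33 → nearest is D
(8, 7) — d to each: A:11, B:21, C:12, D:19, E:7, F:32, G:20 → nearest is E
1 of the 4 points has E as nearest.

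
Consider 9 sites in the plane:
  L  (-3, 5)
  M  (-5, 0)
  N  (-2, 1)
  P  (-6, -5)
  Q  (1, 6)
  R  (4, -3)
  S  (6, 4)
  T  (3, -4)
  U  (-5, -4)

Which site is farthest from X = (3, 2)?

P

Compare squared distances (the ordering matches that of the actual distances):
|XL|² = (3−(-3))² + (2−5)² = 36 + 9 = 45
|XM|² = (3−(-5))² + (2−0)² = 64 + 4 = 68
|XN|² = (3−(-2))² + (2−1)² = 25 + 1 = 26
|XP|² = (3−(-6))² + (2−(-5))² = 81 + 49 = 130
|XQ|² = (3−1)² + (2−6)² = 4 + 16 = 20
|XR|² = (3−4)² + (2−(-3))² = 1 + 25 = 26
|XS|² = (3−6)² + (2−4)² = 9 + 4 = 13
|XT|² = (3−3)² + (2−(-4))² = 0 + 36 = 36
|XU|² = (3−(-5))² + (2−(-4))² = 64 + 36 = 100
The largest is to P.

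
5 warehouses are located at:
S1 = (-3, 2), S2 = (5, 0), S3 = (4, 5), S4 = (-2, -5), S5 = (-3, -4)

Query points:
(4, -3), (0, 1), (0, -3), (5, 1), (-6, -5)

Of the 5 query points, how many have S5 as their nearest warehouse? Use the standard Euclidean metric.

(4, -3) — d² to each: S1:74, S2:10, S3:64, S4:40, S5:50 → nearest is S2
(0, 1) — d² to each: S1:10, S2:26, S3:32, S4:40, S5:34 → nearest is S1
(0, -3) — d² to each: S1:34, S2:34, S3:80, S4:8, S5:10 → nearest is S4
(5, 1) — d² to each: S1:65, S2:1, S3:17, S4:85, S5:89 → nearest is S2
(-6, -5) — d² to each: S1:58, S2:146, S3:200, S4:16, S5:10 → nearest is S5
1 of the 5 points has S5 as nearest.

1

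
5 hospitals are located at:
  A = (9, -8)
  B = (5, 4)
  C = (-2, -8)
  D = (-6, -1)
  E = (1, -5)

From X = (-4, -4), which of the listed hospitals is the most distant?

Squared Euclidean distances:
|XA|² = (-4−9)² + (-4−(-8))² = 169 + 16 = 185
|XB|² = (-4−5)² + (-4−4)² = 81 + 64 = 145
|XC|² = (-4−(-2))² + (-4−(-8))² = 4 + 16 = 20
|XD|² = (-4−(-6))² + (-4−(-1))² = 4 + 9 = 13
|XE|² = (-4−1)² + (-4−(-5))² = 25 + 1 = 26
The largest is to A.

A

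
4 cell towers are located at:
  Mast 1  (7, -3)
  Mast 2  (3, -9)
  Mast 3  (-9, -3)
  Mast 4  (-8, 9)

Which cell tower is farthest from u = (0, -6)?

Compare squared distances (the ordering matches that of the actual distances):
d²(u, Mast 1) = (0−7)² + (-6−(-3))² = 49 + 9 = 58
d²(u, Mast 2) = (0−3)² + (-6−(-9))² = 9 + 9 = 18
d²(u, Mast 3) = (0−(-9))² + (-6−(-3))² = 81 + 9 = 90
d²(u, Mast 4) = (0−(-8))² + (-6−9)² = 64 + 225 = 289
The largest is to Mast 4.

Mast 4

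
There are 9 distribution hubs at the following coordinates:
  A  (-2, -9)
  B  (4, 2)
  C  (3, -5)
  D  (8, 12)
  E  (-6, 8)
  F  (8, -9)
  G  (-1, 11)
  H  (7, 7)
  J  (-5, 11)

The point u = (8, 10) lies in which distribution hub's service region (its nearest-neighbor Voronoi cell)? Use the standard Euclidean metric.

Squared Euclidean distances:
|uA|² = (8−(-2))² + (10−(-9))² = 100 + 361 = 461
|uB|² = (8−4)² + (10−2)² = 16 + 64 = 80
|uC|² = (8−3)² + (10−(-5))² = 25 + 225 = 250
|uD|² = (8−8)² + (10−12)² = 0 + 4 = 4
|uE|² = (8−(-6))² + (10−8)² = 196 + 4 = 200
|uF|² = (8−8)² + (10−(-9))² = 0 + 361 = 361
|uG|² = (8−(-1))² + (10−11)² = 81 + 1 = 82
|uH|² = (8−7)² + (10−7)² = 1 + 9 = 10
|uJ|² = (8−(-5))² + (10−11)² = 169 + 1 = 170
Minimum is at D.

D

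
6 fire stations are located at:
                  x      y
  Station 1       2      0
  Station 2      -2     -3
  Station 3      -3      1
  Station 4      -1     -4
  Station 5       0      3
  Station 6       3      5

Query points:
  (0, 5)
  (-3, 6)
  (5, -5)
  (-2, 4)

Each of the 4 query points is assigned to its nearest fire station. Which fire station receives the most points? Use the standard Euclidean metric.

Station 5

(0, 5) — d² to each: Station 1:29, Station 2:68, Station 3:25, Station 4:82, Station 5:4, Station 6:9 → nearest is Station 5
(-3, 6) — d² to each: Station 1:61, Station 2:82, Station 3:25, Station 4:104, Station 5:18, Station 6:37 → nearest is Station 5
(5, -5) — d² to each: Station 1:34, Station 2:53, Station 3:100, Station 4:37, Station 5:89, Station 6:104 → nearest is Station 1
(-2, 4) — d² to each: Station 1:32, Station 2:49, Station 3:10, Station 4:65, Station 5:5, Station 6:26 → nearest is Station 5
Tally — Station 1:1, Station 5:3. Station 5 captures the most (3).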